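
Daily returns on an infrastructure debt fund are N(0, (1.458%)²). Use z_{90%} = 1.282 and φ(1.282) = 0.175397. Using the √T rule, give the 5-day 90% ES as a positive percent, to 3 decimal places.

σ_{5d} = 1.458% × √5 = 3.260%.
ES multiplier = φ(z)/(1−α) = 0.175397/0.1 = 1.754.
ES = 3.260% × 1.754 = 5.718%.

5.718%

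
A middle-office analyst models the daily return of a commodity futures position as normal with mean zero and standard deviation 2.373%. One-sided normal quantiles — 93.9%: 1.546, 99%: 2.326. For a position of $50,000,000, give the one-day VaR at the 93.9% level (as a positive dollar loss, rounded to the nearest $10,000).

VaR = z·σ = 1.546 × 2.373% = 3.669%.
On $50,000,000: 0.03669 × $50,000,000 = $1,834,500.

$1,830,000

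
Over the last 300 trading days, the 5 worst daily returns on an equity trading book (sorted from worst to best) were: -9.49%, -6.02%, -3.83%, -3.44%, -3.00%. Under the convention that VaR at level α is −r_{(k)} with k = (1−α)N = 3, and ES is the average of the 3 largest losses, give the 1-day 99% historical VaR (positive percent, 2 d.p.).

3.83%

k = 3; the 3rd lowest return is -3.83%, so VaR = 3.83%.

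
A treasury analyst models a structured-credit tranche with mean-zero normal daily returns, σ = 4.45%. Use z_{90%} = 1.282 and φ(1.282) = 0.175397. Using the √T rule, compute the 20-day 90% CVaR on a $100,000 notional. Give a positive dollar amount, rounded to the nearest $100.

$34,900

σ_{20d} = 4.45% × √20 = 19.901%.
ES multiplier = φ(z)/(1−α) = 0.175397/0.1 = 1.754.
ES = 19.901% × 1.754 = 34.906%; on $100,000: $34,906.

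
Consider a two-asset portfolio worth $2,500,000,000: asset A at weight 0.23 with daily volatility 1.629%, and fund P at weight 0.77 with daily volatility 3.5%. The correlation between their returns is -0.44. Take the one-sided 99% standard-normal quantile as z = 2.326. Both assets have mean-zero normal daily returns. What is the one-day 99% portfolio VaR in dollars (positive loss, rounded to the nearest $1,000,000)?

$148,000,000

σ_p² = 0.23²·1.629² + 0.77²·3.5² + 2·-0.44·0.23·0.77·1.629·3.5 = 6.5148 (%²).
σ_p = √6.5148 = 2.552%.
VaR = 2.326 × 2.552% = 5.936%; on $2,500,000,000 that is $148,400,000.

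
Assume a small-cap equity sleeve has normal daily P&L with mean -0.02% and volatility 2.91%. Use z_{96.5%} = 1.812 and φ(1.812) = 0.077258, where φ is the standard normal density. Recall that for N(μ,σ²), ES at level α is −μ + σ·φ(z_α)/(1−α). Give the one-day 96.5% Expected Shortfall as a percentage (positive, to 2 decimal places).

6.44%

Tail multiplier: φ(z)/(1−α) = 0.077258 / 0.035 = 2.207.
ES = −(-0.02%) + 2.91% × 2.207 = 6.442%.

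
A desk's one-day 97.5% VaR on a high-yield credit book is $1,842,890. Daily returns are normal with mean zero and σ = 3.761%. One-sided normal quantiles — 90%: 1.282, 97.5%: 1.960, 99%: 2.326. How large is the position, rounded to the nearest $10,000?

VaR as a fraction of value: z·σ = 1.960 × 3.761% = 7.37156%.
Position = $1,842,890 / 0.0737156 = $25,000,000.

$25,000,000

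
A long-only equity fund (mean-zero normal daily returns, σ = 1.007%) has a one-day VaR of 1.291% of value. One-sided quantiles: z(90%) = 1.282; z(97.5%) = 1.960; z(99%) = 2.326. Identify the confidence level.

Implied z = VaR/σ = 1.291 / 1.007 = 1.282.
This matches z(90%) = 1.282.

90%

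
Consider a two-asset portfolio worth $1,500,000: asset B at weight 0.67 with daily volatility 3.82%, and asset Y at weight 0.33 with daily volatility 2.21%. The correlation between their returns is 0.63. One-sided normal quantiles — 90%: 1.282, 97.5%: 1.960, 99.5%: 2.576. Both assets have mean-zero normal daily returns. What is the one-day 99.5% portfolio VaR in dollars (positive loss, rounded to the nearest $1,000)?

σ_p² = 0.67²·3.82² + 0.33²·2.21² + 2·0.63·0.67·0.33·3.82·2.21 = 9.4343 (%²).
σ_p = √9.4343 = 3.072%.
VaR = 2.576 × 3.072% = 7.913%; on $1,500,000 that is $118,695.

$119,000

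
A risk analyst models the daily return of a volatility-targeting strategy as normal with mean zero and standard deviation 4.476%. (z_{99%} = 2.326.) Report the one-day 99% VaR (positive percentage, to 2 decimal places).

VaR = z·σ = 2.326 × 4.476% = 10.411%.

10.41%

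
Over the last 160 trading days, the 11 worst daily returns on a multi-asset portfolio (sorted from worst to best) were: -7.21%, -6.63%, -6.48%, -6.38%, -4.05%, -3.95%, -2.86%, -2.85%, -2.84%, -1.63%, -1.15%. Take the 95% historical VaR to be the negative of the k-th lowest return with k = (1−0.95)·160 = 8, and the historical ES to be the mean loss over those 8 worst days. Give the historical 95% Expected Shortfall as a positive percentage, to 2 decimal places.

5.05%

The 8 worst returns sum to -40.41%.
ES = −(-40.41%) / 8 = 5.05125% ≈ 5.05%.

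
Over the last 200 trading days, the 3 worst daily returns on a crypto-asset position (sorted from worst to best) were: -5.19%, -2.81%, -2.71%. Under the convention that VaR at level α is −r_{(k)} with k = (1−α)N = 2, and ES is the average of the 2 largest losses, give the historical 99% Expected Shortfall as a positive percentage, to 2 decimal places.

The 2 worst returns sum to -8.00%.
ES = −(-8.00%) / 2 = 4% ≈ 4.00%.

4.00%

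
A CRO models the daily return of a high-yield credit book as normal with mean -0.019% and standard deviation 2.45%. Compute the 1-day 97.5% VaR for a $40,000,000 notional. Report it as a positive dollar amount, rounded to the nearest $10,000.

$1,930,000

At 97.5% one-sided, z = 1.960.
VaR = −μ + z·σ = −(-0.019%) + 1.960 × 2.45% = 4.821%.
On $40,000,000: 0.04821 × $40,000,000 = $1,928,400.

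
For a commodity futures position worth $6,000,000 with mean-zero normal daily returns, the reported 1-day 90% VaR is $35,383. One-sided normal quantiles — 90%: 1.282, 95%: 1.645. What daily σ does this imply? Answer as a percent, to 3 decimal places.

VaR as a fraction: $35,383 / $6,000,000 = 0.590%.
σ = VaR / z = 0.590% / 1.282 = 0.460%.

0.460%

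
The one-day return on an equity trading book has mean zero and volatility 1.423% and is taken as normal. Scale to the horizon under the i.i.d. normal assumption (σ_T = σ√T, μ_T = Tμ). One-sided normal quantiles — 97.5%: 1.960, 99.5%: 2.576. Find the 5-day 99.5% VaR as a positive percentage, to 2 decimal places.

σ_{5d} = 1.423% × √5 = 3.182%.
VaR = 2.576 × 3.182% = 8.197%.

8.20%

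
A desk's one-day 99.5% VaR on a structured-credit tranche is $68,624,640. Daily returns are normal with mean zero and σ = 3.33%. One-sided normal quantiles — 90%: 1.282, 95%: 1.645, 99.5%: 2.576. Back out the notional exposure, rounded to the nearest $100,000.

$800,000,000

VaR as a fraction of value: z·σ = 2.576 × 3.33% = 8.57808%.
Position = $68,624,640 / 0.0857808 = $800,000,000.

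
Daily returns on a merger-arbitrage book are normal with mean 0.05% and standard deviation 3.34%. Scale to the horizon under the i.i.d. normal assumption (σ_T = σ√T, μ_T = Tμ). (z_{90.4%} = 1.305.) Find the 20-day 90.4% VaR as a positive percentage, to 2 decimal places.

18.49%

σ_{20d} = 3.34% × √20 = 14.937%; μ_{20d} = 20 × 0.05% = 1.000%.
VaR = −(1.000%) + 1.305 × 14.937% = 18.493%.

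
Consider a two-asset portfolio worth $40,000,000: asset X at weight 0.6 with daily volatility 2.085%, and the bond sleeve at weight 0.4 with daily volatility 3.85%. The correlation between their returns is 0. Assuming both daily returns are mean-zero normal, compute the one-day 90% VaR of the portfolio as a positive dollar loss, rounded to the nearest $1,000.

$1,017,000

σ_p² = 0.6²·2.085² + 0.4²·3.85² + 2·0·0.6·0.4·2.085·3.85 = 3.9366 (%²).
σ_p = √3.9366 = 1.984%.
At 90%, z = 1.282.
VaR = 1.282 × 1.984% = 2.543%; on $40,000,000 that is $1,017,200.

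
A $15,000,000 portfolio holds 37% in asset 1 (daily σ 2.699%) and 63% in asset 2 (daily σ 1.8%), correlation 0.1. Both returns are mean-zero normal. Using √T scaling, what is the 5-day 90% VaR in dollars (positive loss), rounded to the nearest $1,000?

σ_p = √(0.37²·2.699² + 0.63²·1.8² + 2·0.1·0.37·0.63·2.699·1.8) = 1.584%.
σ_{5d} = 1.584% × √5 = 3.542%.
z(90%) = 1.282.
VaR = 1.282 × 3.542% = 4.541%; on $15,000,000 that is $681,150.

$681,000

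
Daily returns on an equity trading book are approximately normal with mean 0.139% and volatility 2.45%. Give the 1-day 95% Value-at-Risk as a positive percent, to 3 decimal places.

3.891%

At 95% one-sided, z = 1.645.
VaR = −μ + z·σ = −(0.139%) + 1.645 × 2.45% = 3.891%.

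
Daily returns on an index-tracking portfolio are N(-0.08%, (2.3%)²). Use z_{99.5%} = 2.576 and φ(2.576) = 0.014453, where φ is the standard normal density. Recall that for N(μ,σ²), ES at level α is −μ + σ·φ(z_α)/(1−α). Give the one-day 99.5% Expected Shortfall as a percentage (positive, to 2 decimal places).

6.73%

Tail multiplier: φ(z)/(1−α) = 0.014453 / 0.005 = 2.891.
ES = −(-0.08%) + 2.3% × 2.891 = 6.729%.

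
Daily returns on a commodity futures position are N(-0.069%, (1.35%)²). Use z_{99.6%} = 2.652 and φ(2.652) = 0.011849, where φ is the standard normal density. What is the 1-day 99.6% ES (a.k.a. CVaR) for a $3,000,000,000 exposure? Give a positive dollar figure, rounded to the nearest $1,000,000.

$122,000,000

Tail multiplier: φ(z)/(1−α) = 0.011849 / 0.004 = 2.962.
ES = −(-0.069%) + 1.35% × 2.962 = 4.068%.
On $3,000,000,000: 0.04068 × $3,000,000,000 = $122,040,000.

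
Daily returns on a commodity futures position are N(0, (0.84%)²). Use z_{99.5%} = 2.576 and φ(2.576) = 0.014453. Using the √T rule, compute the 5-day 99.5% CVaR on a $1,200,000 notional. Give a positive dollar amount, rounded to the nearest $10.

σ_{5d} = 0.84% × √5 = 1.878%.
ES multiplier = φ(z)/(1−α) = 0.014453/0.005 = 2.891.
ES = 1.878% × 2.891 = 5.429%; on $1,200,000: $65,148.

$65,150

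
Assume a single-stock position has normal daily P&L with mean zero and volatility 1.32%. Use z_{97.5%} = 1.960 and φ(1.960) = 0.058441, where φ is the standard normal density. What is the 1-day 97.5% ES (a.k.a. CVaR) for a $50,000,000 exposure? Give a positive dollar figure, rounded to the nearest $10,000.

Tail multiplier: φ(z)/(1−α) = 0.058441 / 0.025 = 2.338.
ES = 1.32% × 2.338 = 3.086%.
On $50,000,000: 0.03086 × $50,000,000 = $1,543,000.

$1,540,000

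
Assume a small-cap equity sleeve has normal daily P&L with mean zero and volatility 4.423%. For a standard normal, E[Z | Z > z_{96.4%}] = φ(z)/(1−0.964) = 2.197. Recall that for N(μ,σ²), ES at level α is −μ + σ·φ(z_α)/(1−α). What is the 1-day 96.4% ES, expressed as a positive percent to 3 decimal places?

ES = 4.423% × 2.197 = 9.717%.

9.717%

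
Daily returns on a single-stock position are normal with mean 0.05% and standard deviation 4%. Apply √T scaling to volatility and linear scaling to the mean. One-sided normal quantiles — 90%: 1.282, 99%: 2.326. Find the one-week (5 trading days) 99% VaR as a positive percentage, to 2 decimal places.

σ_{5d} = 4% × √5 = 8.944%; μ_{5d} = 5 × 0.05% = 0.250%.
VaR = −(0.250%) + 2.326 × 8.944% = 20.554%.

20.55%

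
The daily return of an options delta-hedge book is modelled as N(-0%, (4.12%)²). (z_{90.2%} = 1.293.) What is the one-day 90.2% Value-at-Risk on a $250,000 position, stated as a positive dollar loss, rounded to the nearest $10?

VaR = z·σ = 1.293 × 4.12% = 5.327%.
On $250,000: 0.05327 × $250,000 = $13,318.

$13,320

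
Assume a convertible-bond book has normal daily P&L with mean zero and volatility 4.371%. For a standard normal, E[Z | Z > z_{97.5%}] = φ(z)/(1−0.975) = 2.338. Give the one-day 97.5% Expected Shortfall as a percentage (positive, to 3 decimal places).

10.219%

ES = 4.371% × 2.338 = 10.219%.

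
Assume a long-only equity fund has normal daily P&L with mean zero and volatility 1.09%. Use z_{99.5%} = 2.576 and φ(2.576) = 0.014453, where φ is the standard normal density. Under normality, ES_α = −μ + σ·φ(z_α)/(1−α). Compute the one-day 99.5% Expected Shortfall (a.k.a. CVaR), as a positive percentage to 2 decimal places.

3.15%

Tail multiplier: φ(z)/(1−α) = 0.014453 / 0.005 = 2.891.
ES = 1.09% × 2.891 = 3.151%.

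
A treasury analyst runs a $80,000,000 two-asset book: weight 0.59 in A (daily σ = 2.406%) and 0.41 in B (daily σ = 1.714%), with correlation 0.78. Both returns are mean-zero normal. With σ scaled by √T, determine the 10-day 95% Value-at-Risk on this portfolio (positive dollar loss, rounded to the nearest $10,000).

σ_p = √(0.59²·2.406² + 0.41²·1.714² + 2·0.78·0.59·0.41·2.406·1.714) = 2.016%.
σ_{10d} = 2.016% × √10 = 6.375%.
z(95%) = 1.645.
VaR = 1.645 × 6.375% = 10.487%; on $80,000,000 that is $8,389,600.

$8,390,000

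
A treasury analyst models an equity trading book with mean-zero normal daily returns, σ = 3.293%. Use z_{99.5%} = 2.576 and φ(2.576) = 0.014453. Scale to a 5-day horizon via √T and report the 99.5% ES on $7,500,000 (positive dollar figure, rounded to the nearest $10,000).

σ_{5d} = 3.293% × √5 = 7.363%.
ES multiplier = φ(z)/(1−α) = 0.014453/0.005 = 2.891.
ES = 7.363% × 2.891 = 21.286%; on $7,500,000: $1,596,450.

$1,600,000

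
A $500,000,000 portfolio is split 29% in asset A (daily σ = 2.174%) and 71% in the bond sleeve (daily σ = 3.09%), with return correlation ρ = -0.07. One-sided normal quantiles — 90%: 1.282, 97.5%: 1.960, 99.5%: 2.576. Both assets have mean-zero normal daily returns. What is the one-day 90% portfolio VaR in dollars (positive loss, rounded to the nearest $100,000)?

σ_p² = 0.29²·2.174² + 0.71²·3.09² + 2·-0.07·0.29·0.71·2.174·3.09 = 5.0170 (%²).
σ_p = √5.0170 = 2.240%.
VaR = 1.282 × 2.240% = 2.872%; on $500,000,000 that is $14,360,000.

$14,400,000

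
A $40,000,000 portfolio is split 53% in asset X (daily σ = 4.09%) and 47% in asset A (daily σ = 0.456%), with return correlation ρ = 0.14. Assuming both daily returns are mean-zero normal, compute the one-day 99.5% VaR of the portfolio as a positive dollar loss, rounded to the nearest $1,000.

σ_p² = 0.53²·4.09² + 0.47²·0.456² + 2·0.14·0.53·0.47·4.09·0.456 = 4.8749 (%²).
σ_p = √4.8749 = 2.208%.
At 99.5%, z = 2.576.
VaR = 2.576 × 2.208% = 5.688%; on $40,000,000 that is $2,275,200.

$2,275,000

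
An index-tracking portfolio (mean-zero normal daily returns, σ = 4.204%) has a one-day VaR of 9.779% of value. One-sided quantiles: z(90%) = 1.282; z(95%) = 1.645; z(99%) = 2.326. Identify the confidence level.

Implied z = VaR/σ = 9.779 / 4.204 = 2.326.
This matches z(99%) = 2.326.

99%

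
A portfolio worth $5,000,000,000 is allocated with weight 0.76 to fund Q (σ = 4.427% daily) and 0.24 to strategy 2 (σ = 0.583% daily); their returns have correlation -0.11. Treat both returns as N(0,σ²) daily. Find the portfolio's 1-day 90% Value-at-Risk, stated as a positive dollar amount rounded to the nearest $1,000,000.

σ_p² = 0.76²·4.427² + 0.24²·0.583² + 2·-0.11·0.76·0.24·4.427·0.583 = 11.2360 (%²).
σ_p = √11.2360 = 3.352%.
At 90%, z = 1.282.
VaR = 1.282 × 3.352% = 4.297%; on $5,000,000,000 that is $214,850,000.

$215,000,000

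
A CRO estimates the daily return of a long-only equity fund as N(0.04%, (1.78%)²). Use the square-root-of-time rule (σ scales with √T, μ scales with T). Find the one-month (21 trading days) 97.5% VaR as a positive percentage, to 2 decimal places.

15.15%

At 97.5%, z = 1.960.
σ_{21d} = 1.78% × √21 = 8.157%; μ_{21d} = 21 × 0.04% = 0.840%.
VaR = −(0.840%) + 1.960 × 8.157% = 15.148%.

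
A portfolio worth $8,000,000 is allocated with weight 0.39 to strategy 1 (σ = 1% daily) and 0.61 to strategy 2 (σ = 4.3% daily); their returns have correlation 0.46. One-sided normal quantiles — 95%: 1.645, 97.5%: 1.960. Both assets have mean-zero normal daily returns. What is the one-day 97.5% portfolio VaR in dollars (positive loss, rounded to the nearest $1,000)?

σ_p² = 0.39²·1² + 0.61²·4.3² + 2·0.46·0.39·0.61·1·4.3 = 7.9734 (%²).
σ_p = √7.9734 = 2.824%.
VaR = 1.960 × 2.824% = 5.535%; on $8,000,000 that is $442,800.

$443,000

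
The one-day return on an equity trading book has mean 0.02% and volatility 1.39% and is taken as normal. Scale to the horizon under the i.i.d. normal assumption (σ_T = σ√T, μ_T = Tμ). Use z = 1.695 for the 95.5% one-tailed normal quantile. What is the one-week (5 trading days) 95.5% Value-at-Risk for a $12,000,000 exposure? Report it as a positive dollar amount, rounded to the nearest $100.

$620,200

σ_{5d} = 1.39% × √5 = 3.108%; μ_{5d} = 5 × 0.02% = 0.100%.
VaR = −(0.100%) + 1.695 × 3.108% = 5.168%.
On $12,000,000: 0.05168 × $12,000,000 = $620,160.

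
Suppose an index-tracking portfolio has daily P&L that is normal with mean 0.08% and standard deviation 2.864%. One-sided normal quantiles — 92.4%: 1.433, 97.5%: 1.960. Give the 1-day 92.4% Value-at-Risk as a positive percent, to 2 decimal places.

4.02%

VaR = −μ + z·σ = −(0.08%) + 1.433 × 2.864% = 4.024%.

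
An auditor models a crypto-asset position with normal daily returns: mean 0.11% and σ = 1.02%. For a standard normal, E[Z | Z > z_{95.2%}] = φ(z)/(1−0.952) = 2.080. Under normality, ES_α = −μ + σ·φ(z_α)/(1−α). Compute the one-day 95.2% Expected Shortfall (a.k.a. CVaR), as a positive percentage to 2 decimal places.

ES = −(0.11%) + 1.02% × 2.080 = 2.012%.

2.01%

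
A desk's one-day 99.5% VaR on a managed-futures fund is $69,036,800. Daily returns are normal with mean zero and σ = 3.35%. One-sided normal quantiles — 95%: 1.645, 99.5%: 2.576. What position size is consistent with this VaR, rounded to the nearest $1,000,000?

$800,000,000

VaR as a fraction of value: z·σ = 2.576 × 3.35% = 8.6296%.
Position = $69,036,800 / 0.086296 = $800,000,000.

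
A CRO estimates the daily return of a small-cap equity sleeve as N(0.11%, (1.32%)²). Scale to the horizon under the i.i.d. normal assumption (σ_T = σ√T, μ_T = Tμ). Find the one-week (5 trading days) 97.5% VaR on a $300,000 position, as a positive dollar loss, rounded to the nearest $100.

$15,700

At 97.5%, z = 1.960.
σ_{5d} = 1.32% × √5 = 2.952%; μ_{5d} = 5 × 0.11% = 0.550%.
VaR = −(0.550%) + 1.960 × 2.952% = 5.236%.
On $300,000: 0.05236 × $300,000 = $15,708.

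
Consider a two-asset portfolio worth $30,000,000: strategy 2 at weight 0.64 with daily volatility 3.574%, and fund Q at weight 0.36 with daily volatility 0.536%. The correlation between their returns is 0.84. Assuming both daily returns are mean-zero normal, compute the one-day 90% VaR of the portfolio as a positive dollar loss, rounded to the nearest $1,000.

$943,000

σ_p² = 0.64²·3.574² + 0.36²·0.536² + 2·0.84·0.64·0.36·3.574·0.536 = 6.0107 (%²).
σ_p = √6.0107 = 2.452%.
At 90%, z = 1.282.
VaR = 1.282 × 2.452% = 3.143%; on $30,000,000 that is $942,900.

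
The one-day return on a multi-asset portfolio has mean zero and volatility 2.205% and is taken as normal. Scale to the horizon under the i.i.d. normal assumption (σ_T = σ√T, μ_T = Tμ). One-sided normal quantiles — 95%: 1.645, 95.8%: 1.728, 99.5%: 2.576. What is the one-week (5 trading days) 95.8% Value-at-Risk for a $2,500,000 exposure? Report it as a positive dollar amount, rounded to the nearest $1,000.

σ_{5d} = 2.205% × √5 = 4.931%.
VaR = 1.728 × 4.931% = 8.521%.
On $2,500,000: 0.08521 × $2,500,000 = $213,025.

$213,000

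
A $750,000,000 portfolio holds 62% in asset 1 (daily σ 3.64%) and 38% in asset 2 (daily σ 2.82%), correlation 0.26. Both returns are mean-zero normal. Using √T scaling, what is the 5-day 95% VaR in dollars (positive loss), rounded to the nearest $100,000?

σ_p = √(0.62²·3.64² + 0.38²·2.82² + 2·0.26·0.62·0.38·3.64·2.82) = 2.738%.
σ_{5d} = 2.738% × √5 = 6.122%.
z(95%) = 1.645.
VaR = 1.645 × 6.122% = 10.071%; on $750,000,000 that is $75,532,500.

$75,500,000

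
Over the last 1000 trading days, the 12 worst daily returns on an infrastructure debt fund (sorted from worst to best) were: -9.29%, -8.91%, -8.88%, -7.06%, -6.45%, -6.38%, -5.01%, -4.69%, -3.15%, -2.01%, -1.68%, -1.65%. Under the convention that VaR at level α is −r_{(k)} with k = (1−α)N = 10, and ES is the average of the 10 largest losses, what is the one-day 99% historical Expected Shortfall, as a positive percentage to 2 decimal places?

The 10 worst returns sum to -61.83%.
ES = −(-61.83%) / 10 = 6.183% ≈ 6.18%.

6.18%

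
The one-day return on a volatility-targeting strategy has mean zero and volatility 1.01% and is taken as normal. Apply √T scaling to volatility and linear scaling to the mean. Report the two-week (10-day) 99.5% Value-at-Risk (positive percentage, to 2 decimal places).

8.23%

At 99.5%, z = 2.576.
σ_{10d} = 1.01% × √10 = 3.194%.
VaR = 2.576 × 3.194% = 8.228%.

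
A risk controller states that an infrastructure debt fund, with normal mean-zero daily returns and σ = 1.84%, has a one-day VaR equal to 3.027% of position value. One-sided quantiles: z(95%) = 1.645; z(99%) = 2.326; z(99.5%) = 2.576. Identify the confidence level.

95%

Implied z = VaR/σ = 3.027 / 1.84 = 1.645.
This matches z(95%) = 1.645.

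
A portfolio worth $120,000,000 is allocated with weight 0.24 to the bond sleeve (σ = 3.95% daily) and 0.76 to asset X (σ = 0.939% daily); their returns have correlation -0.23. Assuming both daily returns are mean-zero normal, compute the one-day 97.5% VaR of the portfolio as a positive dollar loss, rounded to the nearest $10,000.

$2,460,000

σ_p² = 0.24²·3.95² + 0.76²·0.939² + 2·-0.23·0.24·0.76·3.95·0.939 = 1.0968 (%²).
σ_p = √1.0968 = 1.047%.
At 97.5%, z = 1.960.
VaR = 1.960 × 1.047% = 2.052%; on $120,000,000 that is $2,462,400.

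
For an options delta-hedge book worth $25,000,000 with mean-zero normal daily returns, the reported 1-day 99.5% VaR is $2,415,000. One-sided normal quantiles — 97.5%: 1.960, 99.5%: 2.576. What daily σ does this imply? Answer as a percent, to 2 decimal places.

3.75%

VaR as a fraction: $2,415,000 / $25,000,000 = 9.660%.
σ = VaR / z = 9.660% / 2.576 = 3.750%.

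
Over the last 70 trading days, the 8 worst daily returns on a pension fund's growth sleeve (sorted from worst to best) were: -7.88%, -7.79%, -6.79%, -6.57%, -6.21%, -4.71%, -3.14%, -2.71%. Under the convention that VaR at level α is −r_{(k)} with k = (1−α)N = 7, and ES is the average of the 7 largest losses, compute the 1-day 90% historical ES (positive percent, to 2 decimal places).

The 7 worst returns sum to -43.09%.
ES = −(-43.09%) / 7 = 6.1557…% ≈ 6.16%.

6.16%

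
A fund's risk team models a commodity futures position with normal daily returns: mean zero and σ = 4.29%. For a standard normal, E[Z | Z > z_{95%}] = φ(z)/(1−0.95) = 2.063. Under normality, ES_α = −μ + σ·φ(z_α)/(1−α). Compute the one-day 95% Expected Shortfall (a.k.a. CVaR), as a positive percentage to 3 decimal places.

8.850%

ES = 4.29% × 2.063 = 8.850%.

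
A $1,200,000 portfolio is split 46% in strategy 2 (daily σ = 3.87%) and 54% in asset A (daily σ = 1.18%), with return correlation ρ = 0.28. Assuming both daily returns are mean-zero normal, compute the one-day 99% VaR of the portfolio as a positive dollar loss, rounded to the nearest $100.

σ_p² = 0.46²·3.87² + 0.54²·1.18² + 2·0.28·0.46·0.54·3.87·1.18 = 4.2104 (%²).
σ_p = √4.2104 = 2.052%.
At 99%, z = 2.326.
VaR = 2.326 × 2.052% = 4.773%; on $1,200,000 that is $57,276.

$57,300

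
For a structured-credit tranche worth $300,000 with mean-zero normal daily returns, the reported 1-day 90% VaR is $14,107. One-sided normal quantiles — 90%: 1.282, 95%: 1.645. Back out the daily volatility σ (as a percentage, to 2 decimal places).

VaR as a fraction: $14,107 / $300,000 = 4.702%.
σ = VaR / z = 4.702% / 1.282 = 3.668%.

3.67%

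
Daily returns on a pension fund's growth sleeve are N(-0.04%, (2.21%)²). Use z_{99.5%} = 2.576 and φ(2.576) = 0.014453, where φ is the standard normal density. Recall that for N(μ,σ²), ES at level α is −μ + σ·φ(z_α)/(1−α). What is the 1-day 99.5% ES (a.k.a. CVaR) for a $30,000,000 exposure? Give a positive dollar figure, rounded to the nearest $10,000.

$1,930,000

Tail multiplier: φ(z)/(1−α) = 0.014453 / 0.005 = 2.891.
ES = −(-0.04%) + 2.21% × 2.891 = 6.429%.
On $30,000,000: 0.06429 × $30,000,000 = $1,928,700.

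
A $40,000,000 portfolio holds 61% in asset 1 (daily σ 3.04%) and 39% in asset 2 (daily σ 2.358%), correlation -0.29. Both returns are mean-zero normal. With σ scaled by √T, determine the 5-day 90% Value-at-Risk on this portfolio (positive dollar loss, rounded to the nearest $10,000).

$2,080,000

σ_p = √(0.61²·3.04² + 0.39²·2.358² + 2·-0.29·0.61·0.39·3.04·2.358) = 1.815%.
σ_{5d} = 1.815% × √5 = 4.058%.
z(90%) = 1.282.
VaR = 1.282 × 4.058% = 5.202%; on $40,000,000 that is $2,080,800.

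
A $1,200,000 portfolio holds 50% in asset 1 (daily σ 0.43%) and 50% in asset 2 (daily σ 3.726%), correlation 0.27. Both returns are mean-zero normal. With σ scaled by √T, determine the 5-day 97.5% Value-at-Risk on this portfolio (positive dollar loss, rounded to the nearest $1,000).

σ_p = √(0.5²·0.43² + 0.5²·3.726² + 2·0.27·0.5·0.5·0.43·3.726) = 1.932%.
σ_{5d} = 1.932% × √5 = 4.320%.
z(97.5%) = 1.960.
VaR = 1.960 × 4.320% = 8.467%; on $1,200,000 that is $101,604.

$102,000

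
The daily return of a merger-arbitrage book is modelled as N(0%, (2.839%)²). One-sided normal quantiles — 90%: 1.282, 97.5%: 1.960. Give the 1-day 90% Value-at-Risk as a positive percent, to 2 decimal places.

VaR = z·σ = 1.282 × 2.839% = 3.640%.

3.64%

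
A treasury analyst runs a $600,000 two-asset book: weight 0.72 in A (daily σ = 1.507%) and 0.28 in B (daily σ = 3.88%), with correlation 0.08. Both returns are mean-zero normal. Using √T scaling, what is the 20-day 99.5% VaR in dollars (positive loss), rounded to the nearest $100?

σ_p = √(0.72²·1.507² + 0.28²·3.88² + 2·0.08·0.72·0.28·1.507·3.88) = 1.596%.
σ_{20d} = 1.596% × √20 = 7.138%.
z(99.5%) = 2.576.
VaR = 2.576 × 7.138% = 18.387%; on $600,000 that is $110,322.

$110,300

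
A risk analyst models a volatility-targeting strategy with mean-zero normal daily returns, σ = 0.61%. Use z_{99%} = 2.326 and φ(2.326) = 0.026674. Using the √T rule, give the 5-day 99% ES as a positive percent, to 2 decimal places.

3.64%

σ_{5d} = 0.61% × √5 = 1.364%.
ES multiplier = φ(z)/(1−α) = 0.026674/0.01 = 2.667.
ES = 1.364% × 2.667 = 3.638%.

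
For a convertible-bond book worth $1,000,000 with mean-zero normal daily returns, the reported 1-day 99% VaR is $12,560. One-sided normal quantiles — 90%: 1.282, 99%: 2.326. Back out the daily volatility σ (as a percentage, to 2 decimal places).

0.54%

VaR as a fraction: $12,560 / $1,000,000 = 1.256%.
σ = VaR / z = 1.256% / 2.326 = 0.540%.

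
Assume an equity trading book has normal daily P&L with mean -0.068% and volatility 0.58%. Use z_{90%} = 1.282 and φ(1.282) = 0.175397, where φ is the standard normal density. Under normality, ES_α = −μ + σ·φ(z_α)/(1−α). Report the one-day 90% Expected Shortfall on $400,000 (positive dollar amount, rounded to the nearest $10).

$4,340

Tail multiplier: φ(z)/(1−α) = 0.175397 / 0.1 = 1.754.
ES = −(-0.068%) + 0.58% × 1.754 = 1.085%.
On $400,000: 0.01085 × $400,000 = $4,340.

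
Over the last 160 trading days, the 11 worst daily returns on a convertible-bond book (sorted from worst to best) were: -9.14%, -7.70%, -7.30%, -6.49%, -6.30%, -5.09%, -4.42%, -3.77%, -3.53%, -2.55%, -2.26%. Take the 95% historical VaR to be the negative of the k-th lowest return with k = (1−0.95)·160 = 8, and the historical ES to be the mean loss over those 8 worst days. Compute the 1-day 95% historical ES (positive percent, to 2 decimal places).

The 8 worst returns sum to -50.21%.
ES = −(-50.21%) / 8 = 6.27625% ≈ 6.28%.

6.28%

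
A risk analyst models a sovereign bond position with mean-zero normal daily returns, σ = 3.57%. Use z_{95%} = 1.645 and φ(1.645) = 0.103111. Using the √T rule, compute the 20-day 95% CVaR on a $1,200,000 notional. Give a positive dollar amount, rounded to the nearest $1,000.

$395,000

σ_{20d} = 3.57% × √20 = 15.966%.
ES multiplier = φ(z)/(1−α) = 0.103111/0.05 = 2.062.
ES = 15.966% × 2.062 = 32.922%; on $1,200,000: $395,064.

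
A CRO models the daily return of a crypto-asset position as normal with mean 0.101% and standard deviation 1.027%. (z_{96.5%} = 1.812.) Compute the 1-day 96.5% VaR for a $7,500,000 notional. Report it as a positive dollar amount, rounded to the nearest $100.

$132,000

VaR = −μ + z·σ = −(0.101%) + 1.812 × 1.027% = 1.760%.
On $7,500,000: 0.01760 × $7,500,000 = $132,000.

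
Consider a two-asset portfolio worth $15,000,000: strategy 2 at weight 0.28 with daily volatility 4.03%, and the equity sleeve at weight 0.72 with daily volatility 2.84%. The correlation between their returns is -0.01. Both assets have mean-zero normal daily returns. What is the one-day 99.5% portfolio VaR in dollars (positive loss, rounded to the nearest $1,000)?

$899,000

σ_p² = 0.28²·4.03² + 0.72²·2.84² + 2·-0.01·0.28·0.72·4.03·2.84 = 5.4083 (%²).
σ_p = √5.4083 = 2.326%.
At 99.5%, z = 2.576.
VaR = 2.576 × 2.326% = 5.992%; on $15,000,000 that is $898,800.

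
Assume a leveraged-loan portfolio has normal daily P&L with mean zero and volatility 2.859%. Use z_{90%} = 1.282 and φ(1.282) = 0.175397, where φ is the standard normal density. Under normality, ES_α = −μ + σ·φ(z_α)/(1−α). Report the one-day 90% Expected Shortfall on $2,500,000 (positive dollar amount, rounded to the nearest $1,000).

$125,000

Tail multiplier: φ(z)/(1−α) = 0.175397 / 0.1 = 1.754.
ES = 2.859% × 1.754 = 5.015%.
On $2,500,000: 0.05015 × $2,500,000 = $125,375.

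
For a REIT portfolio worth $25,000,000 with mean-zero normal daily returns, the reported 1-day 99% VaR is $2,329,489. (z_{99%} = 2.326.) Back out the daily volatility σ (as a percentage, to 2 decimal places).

VaR as a fraction: $2,329,489 / $25,000,000 = 9.318%.
σ = VaR / z = 9.318% / 2.326 = 4.006%.

4.01%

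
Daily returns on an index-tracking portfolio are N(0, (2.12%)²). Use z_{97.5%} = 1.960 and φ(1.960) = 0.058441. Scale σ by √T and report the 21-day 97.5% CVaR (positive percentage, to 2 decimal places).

22.71%

σ_{21d} = 2.12% × √21 = 9.715%.
ES multiplier = φ(z)/(1−α) = 0.058441/0.025 = 2.338.
ES = 9.715% × 2.338 = 22.714%.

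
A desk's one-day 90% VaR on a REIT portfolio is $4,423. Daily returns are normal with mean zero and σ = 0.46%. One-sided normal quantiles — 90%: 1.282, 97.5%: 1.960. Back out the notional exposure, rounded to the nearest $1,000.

VaR as a fraction of value: z·σ = 1.282 × 0.46% = 0.58972%.
Position = $4,423 / 0.0058972 = $750,017.

$750,000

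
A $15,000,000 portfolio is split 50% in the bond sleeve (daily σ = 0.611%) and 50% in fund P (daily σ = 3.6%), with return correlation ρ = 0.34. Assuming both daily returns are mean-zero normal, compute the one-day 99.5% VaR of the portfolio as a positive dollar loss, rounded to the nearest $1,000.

σ_p² = 0.5²·0.611² + 0.5²·3.6² + 2·0.34·0.5·0.5·0.611·3.6 = 3.7073 (%²).
σ_p = √3.7073 = 1.925%.
At 99.5%, z = 2.576.
VaR = 2.576 × 1.925% = 4.959%; on $15,000,000 that is $743,850.

$744,000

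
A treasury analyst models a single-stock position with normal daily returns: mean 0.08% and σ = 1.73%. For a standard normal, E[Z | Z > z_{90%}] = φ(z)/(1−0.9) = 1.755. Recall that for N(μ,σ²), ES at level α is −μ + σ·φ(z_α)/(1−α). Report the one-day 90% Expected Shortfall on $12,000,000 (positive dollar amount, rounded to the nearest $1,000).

$355,000

ES = −(0.08%) + 1.73% × 1.755 = 2.956%.
On $12,000,000: 0.02956 × $12,000,000 = $354,720.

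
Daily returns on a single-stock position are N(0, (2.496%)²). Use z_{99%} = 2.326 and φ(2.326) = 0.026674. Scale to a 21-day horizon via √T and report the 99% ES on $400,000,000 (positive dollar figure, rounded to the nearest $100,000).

σ_{21d} = 2.496% × √21 = 11.438%.
ES multiplier = φ(z)/(1−α) = 0.026674/0.01 = 2.667.
ES = 11.438% × 2.667 = 30.505%; on $400,000,000: $122,020,000.

$122,000,000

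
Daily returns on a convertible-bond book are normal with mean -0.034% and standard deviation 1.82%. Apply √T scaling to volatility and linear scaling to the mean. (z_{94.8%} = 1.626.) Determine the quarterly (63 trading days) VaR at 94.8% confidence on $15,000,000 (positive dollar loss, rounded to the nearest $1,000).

σ_{63d} = 1.82% × √63 = 14.446%; μ_{63d} = 63 × -0.034% = -2.142%.
VaR = −(-2.142%) + 1.626 × 14.446% = 25.631%.
On $15,000,000: 0.25631 × $15,000,000 = $3,844,650.

$3,845,000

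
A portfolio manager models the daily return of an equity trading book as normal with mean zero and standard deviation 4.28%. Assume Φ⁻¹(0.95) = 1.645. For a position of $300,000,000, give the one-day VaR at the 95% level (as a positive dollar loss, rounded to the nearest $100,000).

$21,100,000

VaR = z·σ = 1.645 × 4.28% = 7.041%.
On $300,000,000: 0.07041 × $300,000,000 = $21,123,000.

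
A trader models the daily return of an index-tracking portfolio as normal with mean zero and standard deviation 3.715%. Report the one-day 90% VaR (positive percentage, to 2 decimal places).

4.76%

At 90% one-sided, z = 1.282.
VaR = z·σ = 1.282 × 3.715% = 4.763%.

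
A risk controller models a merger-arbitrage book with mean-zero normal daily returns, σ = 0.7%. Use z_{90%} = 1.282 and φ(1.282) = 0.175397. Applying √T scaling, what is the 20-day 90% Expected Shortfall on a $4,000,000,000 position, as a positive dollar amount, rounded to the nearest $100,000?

σ_{20d} = 0.7% × √20 = 3.130%.
ES multiplier = φ(z)/(1−α) = 0.175397/0.1 = 1.754.
ES = 3.130% × 1.754 = 5.490%; on $4,000,000,000: $219,600,000.

$219,600,000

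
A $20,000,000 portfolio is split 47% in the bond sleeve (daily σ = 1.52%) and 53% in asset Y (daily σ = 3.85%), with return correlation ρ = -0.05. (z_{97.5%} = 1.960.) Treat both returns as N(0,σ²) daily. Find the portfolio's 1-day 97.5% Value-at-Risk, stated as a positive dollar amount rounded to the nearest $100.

$834,200

σ_p² = 0.47²·1.52² + 0.53²·3.85² + 2·-0.05·0.47·0.53·1.52·3.85 = 4.5282 (%²).
σ_p = √4.5282 = 2.128%.
VaR = 1.960 × 2.128% = 4.171%; on $20,000,000 that is $834,200.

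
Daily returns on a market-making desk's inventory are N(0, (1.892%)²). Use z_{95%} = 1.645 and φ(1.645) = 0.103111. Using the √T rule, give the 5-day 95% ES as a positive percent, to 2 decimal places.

σ_{5d} = 1.892% × √5 = 4.231%.
ES multiplier = φ(z)/(1−α) = 0.103111/0.05 = 2.062.
ES = 4.231% × 2.062 = 8.724%.

8.72%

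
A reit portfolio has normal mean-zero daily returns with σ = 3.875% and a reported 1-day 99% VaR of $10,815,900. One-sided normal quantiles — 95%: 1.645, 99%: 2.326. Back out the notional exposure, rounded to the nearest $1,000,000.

VaR as a fraction of value: z·σ = 2.326 × 3.875% = 9.01325%.
Position = $10,815,900 / 0.0901325 = $120,000,000.

$120,000,000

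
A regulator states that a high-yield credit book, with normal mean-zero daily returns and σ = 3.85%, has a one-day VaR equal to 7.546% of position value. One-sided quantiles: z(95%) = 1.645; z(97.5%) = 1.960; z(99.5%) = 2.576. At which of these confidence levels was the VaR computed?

Implied z = VaR/σ = 7.546 / 3.85 = 1.960.
This matches z(97.5%) = 1.960.

97.5%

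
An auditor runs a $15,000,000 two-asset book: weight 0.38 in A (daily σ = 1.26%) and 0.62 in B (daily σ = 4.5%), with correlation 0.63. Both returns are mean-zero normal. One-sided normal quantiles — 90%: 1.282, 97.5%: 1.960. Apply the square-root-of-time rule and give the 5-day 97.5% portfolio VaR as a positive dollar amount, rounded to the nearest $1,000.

$2,047,000

σ_p = √(0.38²·1.26² + 0.62²·4.5² + 2·0.63·0.38·0.62·1.26·4.5) = 3.114%.
σ_{5d} = 3.114% × √5 = 6.963%.
VaR = 1.960 × 6.963% = 13.647%; on $15,000,000 that is $2,047,050.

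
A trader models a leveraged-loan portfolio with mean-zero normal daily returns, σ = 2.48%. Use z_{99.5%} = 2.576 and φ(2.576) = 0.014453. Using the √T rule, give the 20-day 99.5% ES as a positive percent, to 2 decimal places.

32.06%

σ_{20d} = 2.48% × √20 = 11.091%.
ES multiplier = φ(z)/(1−α) = 0.014453/0.005 = 2.891.
ES = 11.091% × 2.891 = 32.064%.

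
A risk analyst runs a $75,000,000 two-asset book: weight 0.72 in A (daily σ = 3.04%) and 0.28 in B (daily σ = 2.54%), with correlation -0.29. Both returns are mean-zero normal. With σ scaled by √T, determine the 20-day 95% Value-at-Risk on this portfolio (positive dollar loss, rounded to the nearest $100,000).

$11,600,000

σ_p = √(0.72²·3.04² + 0.28²·2.54² + 2·-0.29·0.72·0.28·3.04·2.54) = 2.096%.
σ_{20d} = 2.096% × √20 = 9.374%.
z(95%) = 1.645.
VaR = 1.645 × 9.374% = 15.420%; on $75,000,000 that is $11,565,000.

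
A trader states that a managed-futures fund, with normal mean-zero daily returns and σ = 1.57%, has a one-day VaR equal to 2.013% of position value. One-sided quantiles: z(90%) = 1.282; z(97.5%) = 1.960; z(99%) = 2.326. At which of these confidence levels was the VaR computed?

90%

Implied z = VaR/σ = 2.013 / 1.57 = 1.282.
This matches z(90%) = 1.282.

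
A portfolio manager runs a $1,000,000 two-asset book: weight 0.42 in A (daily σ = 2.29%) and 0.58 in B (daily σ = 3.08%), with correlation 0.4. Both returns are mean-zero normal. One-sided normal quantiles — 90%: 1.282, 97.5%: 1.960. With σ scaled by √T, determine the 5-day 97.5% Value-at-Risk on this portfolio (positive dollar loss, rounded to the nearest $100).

σ_p = √(0.42²·2.29² + 0.58²·3.08² + 2·0.4·0.42·0.58·2.29·3.08) = 2.343%.
σ_{5d} = 2.343% × √5 = 5.239%.
VaR = 1.960 × 5.239% = 10.268%; on $1,000,000 that is $102,680.

$102,700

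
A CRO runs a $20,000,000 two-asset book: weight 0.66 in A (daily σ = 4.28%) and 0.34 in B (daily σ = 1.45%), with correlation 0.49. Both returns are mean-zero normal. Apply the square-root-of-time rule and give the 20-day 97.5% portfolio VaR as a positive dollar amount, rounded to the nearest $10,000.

$5,430,000

σ_p = √(0.66²·4.28² + 0.34²·1.45² + 2·0.49·0.66·0.34·4.28·1.45) = 3.096%.
σ_{20d} = 3.096% × √20 = 13.846%.
z(97.5%) = 1.960.
VaR = 1.960 × 13.846% = 27.138%; on $20,000,000 that is $5,427,600.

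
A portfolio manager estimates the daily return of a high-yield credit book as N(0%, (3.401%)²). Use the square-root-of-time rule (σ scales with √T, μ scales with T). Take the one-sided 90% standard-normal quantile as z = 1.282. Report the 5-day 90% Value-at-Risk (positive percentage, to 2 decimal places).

σ_{5d} = 3.401% × √5 = 7.605%.
VaR = 1.282 × 7.605% = 9.750%.

9.75%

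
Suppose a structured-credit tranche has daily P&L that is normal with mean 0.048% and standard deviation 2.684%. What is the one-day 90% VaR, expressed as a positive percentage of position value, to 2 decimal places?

At 90% one-sided, z = 1.282.
VaR = −μ + z·σ = −(0.048%) + 1.282 × 2.684% = 3.393%.

3.39%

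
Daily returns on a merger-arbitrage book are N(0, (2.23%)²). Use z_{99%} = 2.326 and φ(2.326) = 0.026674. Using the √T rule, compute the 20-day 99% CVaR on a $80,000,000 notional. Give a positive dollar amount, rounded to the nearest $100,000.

σ_{20d} = 2.23% × √20 = 9.973%.
ES multiplier = φ(z)/(1−α) = 0.026674/0.01 = 2.667.
ES = 9.973% × 2.667 = 26.598%; on $80,000,000: $21,278,400.

$21,300,000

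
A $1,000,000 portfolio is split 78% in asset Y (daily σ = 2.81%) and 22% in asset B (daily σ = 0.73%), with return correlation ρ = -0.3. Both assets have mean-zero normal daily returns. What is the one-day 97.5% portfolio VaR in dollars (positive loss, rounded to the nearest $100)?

$42,100

σ_p² = 0.78²·2.81² + 0.22²·0.73² + 2·-0.3·0.78·0.22·2.81·0.73 = 4.6186 (%²).
σ_p = √4.6186 = 2.149%.
At 97.5%, z = 1.960.
VaR = 1.960 × 2.149% = 4.212%; on $1,000,000 that is $42,120.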